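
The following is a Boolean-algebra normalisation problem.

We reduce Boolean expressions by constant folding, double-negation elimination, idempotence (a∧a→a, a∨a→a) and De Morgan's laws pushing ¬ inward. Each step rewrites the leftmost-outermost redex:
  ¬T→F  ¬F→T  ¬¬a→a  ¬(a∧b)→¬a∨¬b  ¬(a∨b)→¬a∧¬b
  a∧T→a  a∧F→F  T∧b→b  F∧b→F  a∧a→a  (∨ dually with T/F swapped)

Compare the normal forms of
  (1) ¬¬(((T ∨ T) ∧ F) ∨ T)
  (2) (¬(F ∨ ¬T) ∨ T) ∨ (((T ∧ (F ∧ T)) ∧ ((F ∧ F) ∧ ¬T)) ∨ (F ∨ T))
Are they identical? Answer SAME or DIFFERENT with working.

Term A:
  start: ¬¬(((T ∨ T) ∧ F) ∨ T)
  →1  ((T ∨ T) ∧ F) ∨ T
  →2  T

Term B:
  start: (¬(F ∨ ¬T) ∨ T) ∨ (((T ∧ (F ∧ T)) ∧ ((F ∧ F) ∧ ¬T)) ∨ (F ∨ T))
  →1  T ∨ (((T ∧ (F ∧ T)) ∧ ((F ∧ F) ∧ ¬T)) ∨ (F ∨ T))
  →2  T

Answer: SAME — A ⇓ T, B ⇓ T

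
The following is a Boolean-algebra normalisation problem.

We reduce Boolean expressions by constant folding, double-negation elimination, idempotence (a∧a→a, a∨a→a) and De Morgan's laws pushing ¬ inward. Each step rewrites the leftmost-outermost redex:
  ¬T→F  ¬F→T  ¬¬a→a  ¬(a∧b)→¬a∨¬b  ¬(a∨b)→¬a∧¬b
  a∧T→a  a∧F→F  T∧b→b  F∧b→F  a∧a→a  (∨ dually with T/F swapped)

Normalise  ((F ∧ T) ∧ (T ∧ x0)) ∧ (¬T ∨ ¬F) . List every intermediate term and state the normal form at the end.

  start: ((F ∧ T) ∧ (T ∧ x0)) ∧ (¬T ∨ ¬F)
  step 1: (F ∧ (T ∧ x0)) ∧ (¬T ∨ ¬F)
  step 2: F ∧ (¬T ∨ ¬F)
  step 3: F

Answer: normal form = F  (in 3 steps)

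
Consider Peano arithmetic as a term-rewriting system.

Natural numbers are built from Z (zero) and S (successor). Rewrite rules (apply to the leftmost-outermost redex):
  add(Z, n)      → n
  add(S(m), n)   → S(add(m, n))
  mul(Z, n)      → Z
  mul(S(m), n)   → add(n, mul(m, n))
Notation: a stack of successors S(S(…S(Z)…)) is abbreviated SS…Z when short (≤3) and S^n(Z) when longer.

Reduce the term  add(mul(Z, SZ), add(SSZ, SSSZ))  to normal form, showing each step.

Answer: normal form = S^5(Z)  (in 5 steps)

Derivation:
  start: add(mul(Z, SZ), add(SSZ, SSSZ))
  →1  add(Z, add(SSZ, SSSZ))
  →2  add(SSZ, SSSZ)
  →3  S(add(SZ, SSSZ))
  →4  S(S(add(Z, SSSZ)))
  →5  S^5(Z)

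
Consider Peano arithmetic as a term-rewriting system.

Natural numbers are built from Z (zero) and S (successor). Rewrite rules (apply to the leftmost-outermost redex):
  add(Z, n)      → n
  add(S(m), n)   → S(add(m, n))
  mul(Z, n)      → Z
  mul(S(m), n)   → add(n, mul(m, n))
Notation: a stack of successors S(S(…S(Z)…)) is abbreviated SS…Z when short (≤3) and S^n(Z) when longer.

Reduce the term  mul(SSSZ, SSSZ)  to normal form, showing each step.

  start: mul(SSSZ, SSSZ)
  step 1: add(SSSZ, mul(SSZ, SSSZ))
  step 2: S(add(SSZ, mul(SSZ, SSSZ)))
  step 3: S(S(add(SZ, mul(SSZ, SSSZ))))
  step 4: S(S(S(add(Z, mul(SSZ, SSSZ)))))
  step 5: S(S(S(mul(SSZ, SSSZ))))
  step 6: S(S(S(add(SSSZ, mul(SZ, SSSZ)))))
  step 7: S(S(S(S(add(SSZ, mul(SZ, SSSZ))))))
  step 8: S(S(S(S(S(add(SZ, mul(SZ, SSSZ)))))))
  step 9: S(S(S(S(S(S(add(Z, mul(SZ, SSSZ))))))))
  step 10: S(S(S(S(S(S(mul(SZ, SSSZ)))))))
  step 11: S(S(S(S(S(S(add(SSSZ, mul(Z, SSSZ))))))))
  step 12: S(S(S(S(S(S(S(add(SSZ, mul(Z, SSSZ)))))))))
  step 13: S(S(S(S(S(S(S(S(add(SZ, mul(Z, SSSZ))))))))))
  step 14: S(S(S(S(S(S(S(S(S(add(Z, mul(Z, SSSZ)))))))))))
  step 15: S(S(S(S(S(S(S(S(S(mul(Z, SSSZ))))))))))
  step 16: S^9(Z)

Answer: normal form = S^9(Z)  (in 16 steps)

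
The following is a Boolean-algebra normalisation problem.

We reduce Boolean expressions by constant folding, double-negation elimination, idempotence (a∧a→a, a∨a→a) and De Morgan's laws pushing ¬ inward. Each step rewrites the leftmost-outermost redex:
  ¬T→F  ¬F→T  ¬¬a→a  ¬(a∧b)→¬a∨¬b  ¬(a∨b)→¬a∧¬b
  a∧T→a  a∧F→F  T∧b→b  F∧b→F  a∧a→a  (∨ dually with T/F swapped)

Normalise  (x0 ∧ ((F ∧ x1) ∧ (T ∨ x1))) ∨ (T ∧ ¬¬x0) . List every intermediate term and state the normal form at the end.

  start: (x0 ∧ ((F ∧ x1) ∧ (T ∨ x1))) ∨ (T ∧ ¬¬x0)
  [1] (x0 ∧ (F ∧ (T ∨ x1))) ∨ (T ∧ ¬¬x0)
  [2] (x0 ∧ F) ∨ (T ∧ ¬¬x0)
  [3] F ∨ (T ∧ ¬¬x0)
  [4] T ∧ ¬¬x0
  [5] ¬¬x0
  [6] x0

Answer: normal form = x0  (in 6 steps)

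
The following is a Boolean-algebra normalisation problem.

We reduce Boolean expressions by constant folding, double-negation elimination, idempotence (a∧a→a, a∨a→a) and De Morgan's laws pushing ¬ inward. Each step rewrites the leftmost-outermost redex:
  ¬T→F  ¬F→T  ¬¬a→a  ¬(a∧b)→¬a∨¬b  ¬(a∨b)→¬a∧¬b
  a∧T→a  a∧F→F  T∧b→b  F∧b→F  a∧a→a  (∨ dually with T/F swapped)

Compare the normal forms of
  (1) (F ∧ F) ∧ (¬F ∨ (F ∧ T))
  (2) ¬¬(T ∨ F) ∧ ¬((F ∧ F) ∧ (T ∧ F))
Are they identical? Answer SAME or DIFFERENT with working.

Term A:
  start: (F ∧ F) ∧ (¬F ∨ (F ∧ T))
  [1] F ∧ (¬F ∨ (F ∧ T))
  [2] F

Term B:
  start: ¬¬(T ∨ F) ∧ ¬((F ∧ F) ∧ (T ∧ F))
  [1] (T ∨ F) ∧ ¬((F ∧ F) ∧ (T ∧ F))
  [2] T ∧ ¬((F ∧ F) ∧ (T ∧ F))
  [3] ¬((F ∧ F) ∧ (T ∧ F))
  [4] ¬(F ∧ F) ∨ ¬(T ∧ F)
  [5] (¬F ∨ ¬F) ∨ ¬(T ∧ F)
  [6] ¬F ∨ ¬(T ∧ F)
  [7] T ∨ ¬(T ∧ F)
  [8] T

Answer: DIFFERENT — A ⇓ F, B ⇓ T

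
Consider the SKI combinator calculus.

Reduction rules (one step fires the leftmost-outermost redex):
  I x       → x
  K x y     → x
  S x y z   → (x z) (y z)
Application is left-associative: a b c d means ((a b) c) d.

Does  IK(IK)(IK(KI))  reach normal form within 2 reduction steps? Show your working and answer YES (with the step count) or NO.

Answer: NO — after 2 steps the term is IK, not yet normal

Derivation:
  start: IK(IK)(IK(KI))
  →1  K(IK)(IK(KI))
  →2  IK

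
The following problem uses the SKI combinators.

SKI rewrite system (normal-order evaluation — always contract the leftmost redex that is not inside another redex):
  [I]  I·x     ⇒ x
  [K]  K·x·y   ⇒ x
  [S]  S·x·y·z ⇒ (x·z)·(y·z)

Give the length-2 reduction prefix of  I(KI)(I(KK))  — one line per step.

  start: I(KI)(I(KK))
  →1  KI(I(KK))
  →2  I

Answer: after 2 steps: I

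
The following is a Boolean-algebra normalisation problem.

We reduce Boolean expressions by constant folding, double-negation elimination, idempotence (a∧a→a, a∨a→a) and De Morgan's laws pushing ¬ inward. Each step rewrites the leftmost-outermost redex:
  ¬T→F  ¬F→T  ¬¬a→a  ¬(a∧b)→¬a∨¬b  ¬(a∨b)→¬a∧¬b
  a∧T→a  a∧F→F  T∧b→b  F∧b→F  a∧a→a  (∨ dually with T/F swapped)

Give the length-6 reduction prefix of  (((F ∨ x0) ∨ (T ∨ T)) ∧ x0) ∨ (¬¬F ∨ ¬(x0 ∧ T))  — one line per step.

  start: (((F ∨ x0) ∨ (T ∨ T)) ∧ x0) ∨ (¬¬F ∨ ¬(x0 ∧ T))
  step 1: ((x0 ∨ (T ∨ T)) ∧ x0) ∨ (¬¬F ∨ ¬(x0 ∧ T))
  step 2: ((x0 ∨ T) ∧ x0) ∨ (¬¬F ∨ ¬(x0 ∧ T))
  step 3: (T ∧ x0) ∨ (¬¬F ∨ ¬(x0 ∧ T))
  step 4: x0 ∨ (¬¬F ∨ ¬(x0 ∧ T))
  step 5: x0 ∨ (F ∨ ¬(x0 ∧ T))
  step 6: x0 ∨ ¬(x0 ∧ T)

Answer: after 6 steps: x0 ∨ ¬(x0 ∧ T)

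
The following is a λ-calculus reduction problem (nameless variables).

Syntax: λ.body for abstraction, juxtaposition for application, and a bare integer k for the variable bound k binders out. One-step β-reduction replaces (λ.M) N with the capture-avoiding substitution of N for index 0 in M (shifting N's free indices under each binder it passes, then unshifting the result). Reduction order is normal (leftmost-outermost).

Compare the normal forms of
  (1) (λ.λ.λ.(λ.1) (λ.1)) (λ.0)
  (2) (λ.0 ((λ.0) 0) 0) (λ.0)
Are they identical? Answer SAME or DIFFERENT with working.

Answer: DIFFERENT — A ⇓ λ.λ.0, B ⇓ λ.0

Derivation:
Term A:
  start: (λ.λ.λ.(λ.1) (λ.1)) (λ.0)
  step 1: λ.λ.(λ.1) (λ.1)
  step 2: λ.λ.0

Term B:
  start: (λ.0 ((λ.0) 0) 0) (λ.0)
  step 1: (λ.0) ((λ.0) (λ.0)) (λ.0)
  step 2: (λ.0) (λ.0) (λ.0)
  step 3: (λ.0) (λ.0)
  step 4: λ.0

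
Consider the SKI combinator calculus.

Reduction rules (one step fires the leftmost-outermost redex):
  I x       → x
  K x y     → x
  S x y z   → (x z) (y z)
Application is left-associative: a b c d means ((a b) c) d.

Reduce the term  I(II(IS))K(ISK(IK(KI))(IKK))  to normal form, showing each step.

Answer: normal form = SK(KK)  (in 8 steps)

Derivation:
  start: I(II(IS))K(ISK(IK(KI))(IKK))
  →1  II(IS)K(ISK(IK(KI))(IKK))
  →2  I(IS)K(ISK(IK(KI))(IKK))
  →3  ISK(ISK(IK(KI))(IKK))
  →4  SK(ISK(IK(KI))(IKK))
  →5  SK(SK(IK(KI))(IKK))
  →6  SK(K(IKK)(IK(KI)(IKK)))
  →7  SK(IKK)
  →8  SK(KK)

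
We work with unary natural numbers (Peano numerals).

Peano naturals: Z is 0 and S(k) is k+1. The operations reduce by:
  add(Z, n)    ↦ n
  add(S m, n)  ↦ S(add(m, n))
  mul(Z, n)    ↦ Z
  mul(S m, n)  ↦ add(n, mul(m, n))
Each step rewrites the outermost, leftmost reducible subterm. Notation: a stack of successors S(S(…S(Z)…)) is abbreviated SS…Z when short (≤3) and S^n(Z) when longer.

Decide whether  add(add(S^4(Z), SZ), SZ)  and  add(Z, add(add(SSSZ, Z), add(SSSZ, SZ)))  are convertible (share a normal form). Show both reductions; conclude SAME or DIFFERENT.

Answer: DIFFERENT — A ⇓ S^6(Z), B ⇓ S^7(Z)

Derivation:
Term A:
  start: add(add(S^4(Z), SZ), SZ)
  [1] add(S(add(SSSZ, SZ)), SZ)
  [2] S(add(add(SSSZ, SZ), SZ))
  [3] S(add(S(add(SSZ, SZ)), SZ))
  [4] S(S(add(add(SSZ, SZ), SZ)))
  [5] S(S(add(S(add(SZ, SZ)), SZ)))
  [6] S(S(S(add(add(SZ, SZ), SZ))))
  [7] S(S(S(add(S(add(Z, SZ)), SZ))))
  [8] S(S(S(S(add(add(Z, SZ), SZ)))))
  [9] S(S(S(S(add(SZ, SZ)))))
  [10] S(S(S(S(S(add(Z, SZ))))))
  [11] S^6(Z)

Term B:
  start: add(Z, add(add(SSSZ, Z), add(SSSZ, SZ)))
  [1] add(add(SSSZ, Z), add(SSSZ, SZ))
  [2] add(S(add(SSZ, Z)), add(SSSZ, SZ))
  [3] S(add(add(SSZ, Z), add(SSSZ, SZ)))
  [4] S(add(S(add(SZ, Z)), add(SSSZ, SZ)))
  [5] S(S(add(add(SZ, Z), add(SSSZ, SZ))))
  [6] S(S(add(S(add(Z, Z)), add(SSSZ, SZ))))
  [7] S(S(S(add(add(Z, Z), add(SSSZ, SZ)))))
  [8] S(S(S(add(Z, add(SSSZ, SZ)))))
  [9] S(S(S(add(SSSZ, SZ))))
  [10] S(S(S(S(add(SSZ, SZ)))))
  [11] S(S(S(S(S(add(SZ, SZ))))))
  [12] S(S(S(S(S(S(add(Z, SZ)))))))
  [13] S^7(Z)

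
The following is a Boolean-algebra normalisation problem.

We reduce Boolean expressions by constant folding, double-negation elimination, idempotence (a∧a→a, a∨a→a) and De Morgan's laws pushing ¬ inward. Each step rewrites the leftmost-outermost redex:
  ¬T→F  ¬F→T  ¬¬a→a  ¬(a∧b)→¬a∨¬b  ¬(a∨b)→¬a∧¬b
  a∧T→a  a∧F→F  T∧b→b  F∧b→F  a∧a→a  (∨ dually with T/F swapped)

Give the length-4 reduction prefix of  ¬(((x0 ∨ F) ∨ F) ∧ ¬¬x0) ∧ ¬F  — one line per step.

Answer: after 4 steps: (((¬x0 ∧ T) ∧ ¬F) ∨ ¬¬¬x0) ∧ ¬F

Reduction:
  start: ¬(((x0 ∨ F) ∨ F) ∧ ¬¬x0) ∧ ¬F
  [1] (¬((x0 ∨ F) ∨ F) ∨ ¬¬¬x0) ∧ ¬F
  [2] ((¬(x0 ∨ F) ∧ ¬F) ∨ ¬¬¬x0) ∧ ¬F
  [3] (((¬x0 ∧ ¬F) ∧ ¬F) ∨ ¬¬¬x0) ∧ ¬F
  [4] (((¬x0 ∧ T) ∧ ¬F) ∨ ¬¬¬x0) ∧ ¬F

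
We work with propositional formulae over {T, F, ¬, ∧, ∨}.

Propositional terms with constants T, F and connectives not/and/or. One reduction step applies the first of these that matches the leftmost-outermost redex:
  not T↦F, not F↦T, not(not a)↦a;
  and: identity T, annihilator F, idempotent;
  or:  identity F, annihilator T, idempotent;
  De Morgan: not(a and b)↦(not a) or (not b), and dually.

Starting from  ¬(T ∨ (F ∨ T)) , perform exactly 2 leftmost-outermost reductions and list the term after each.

  start: ¬(T ∨ (F ∨ T))
  [1] ¬T ∧ ¬(F ∨ T)
  [2] F ∧ ¬(F ∨ T)

Answer: after 2 steps: F ∧ ¬(F ∨ T)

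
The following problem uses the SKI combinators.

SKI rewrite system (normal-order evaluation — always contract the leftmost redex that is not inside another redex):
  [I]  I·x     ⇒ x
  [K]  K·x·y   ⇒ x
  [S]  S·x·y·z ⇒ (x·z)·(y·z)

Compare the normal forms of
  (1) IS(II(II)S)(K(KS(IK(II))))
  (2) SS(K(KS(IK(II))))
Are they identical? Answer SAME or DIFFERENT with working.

Answer: SAME — A ⇓ SS(KS), B ⇓ SS(KS)

Derivation:
Term A:
  start: IS(II(II)S)(K(KS(IK(II))))
  →1  S(II(II)S)(K(KS(IK(II))))
  →2  S(I(II)S)(K(KS(IK(II))))
  →3  S(IIS)(K(KS(IK(II))))
  →4  S(IS)(K(KS(IK(II))))
  →5  SS(K(KS(IK(II))))
  →6  SS(KS)

Term B:
  start: SS(K(KS(IK(II))))
  →1  SS(KS)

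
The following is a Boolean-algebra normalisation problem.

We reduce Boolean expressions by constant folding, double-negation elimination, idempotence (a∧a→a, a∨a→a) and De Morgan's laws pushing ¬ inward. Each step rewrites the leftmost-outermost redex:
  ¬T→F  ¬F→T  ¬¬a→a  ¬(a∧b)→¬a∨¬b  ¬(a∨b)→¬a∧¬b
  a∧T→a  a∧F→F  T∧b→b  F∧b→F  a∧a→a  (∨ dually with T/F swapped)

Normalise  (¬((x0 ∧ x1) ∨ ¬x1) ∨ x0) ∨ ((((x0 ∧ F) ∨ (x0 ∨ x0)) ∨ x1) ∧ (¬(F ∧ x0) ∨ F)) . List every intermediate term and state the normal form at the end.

Answer: normal form = (((¬x0 ∨ ¬x1) ∧ x1) ∨ x0) ∨ (x0 ∨ x1)  (in 11 steps)

Derivation:
  start: (¬((x0 ∧ x1) ∨ ¬x1) ∨ x0) ∨ ((((x0 ∧ F) ∨ (x0 ∨ x0)) ∨ x1) ∧ (¬(F ∧ x0) ∨ F))
  [1] ((¬(x0 ∧ x1) ∧ ¬¬x1) ∨ x0) ∨ ((((x0 ∧ F) ∨ (x0 ∨ x0)) ∨ x1) ∧ (¬(F ∧ x0) ∨ F))
  [2] (((¬x0 ∨ ¬x1) ∧ ¬¬x1) ∨ x0) ∨ ((((x0 ∧ F) ∨ (x0 ∨ x0)) ∨ x1) ∧ (¬(F ∧ x0) ∨ F))
  [3] (((¬x0 ∨ ¬x1) ∧ x1) ∨ x0) ∨ ((((x0 ∧ F) ∨ (x0 ∨ x0)) ∨ x1) ∧ (¬(F ∧ x0) ∨ F))
  [4] (((¬x0 ∨ ¬x1) ∧ x1) ∨ x0) ∨ (((F ∨ (x0 ∨ x0)) ∨ x1) ∧ (¬(F ∧ x0) ∨ F))
  [5] (((¬x0 ∨ ¬x1) ∧ x1) ∨ x0) ∨ (((x0 ∨ x0) ∨ x1) ∧ (¬(F ∧ x0) ∨ F))
  [6] (((¬x0 ∨ ¬x1) ∧ x1) ∨ x0) ∨ ((x0 ∨ x1) ∧ (¬(F ∧ x0) ∨ F))
  [7] (((¬x0 ∨ ¬x1) ∧ x1) ∨ x0) ∨ ((x0 ∨ x1) ∧ ¬(F ∧ x0))
  [8] (((¬x0 ∨ ¬x1) ∧ x1) ∨ x0) ∨ ((x0 ∨ x1) ∧ (¬F ∨ ¬x0))
  [9] (((¬x0 ∨ ¬x1) ∧ x1) ∨ x0) ∨ ((x0 ∨ x1) ∧ (T ∨ ¬x0))
  [10] (((¬x0 ∨ ¬x1) ∧ x1) ∨ x0) ∨ ((x0 ∨ x1) ∧ T)
  [11] (((¬x0 ∨ ¬x1) ∧ x1) ∨ x0) ∨ (x0 ∨ x1)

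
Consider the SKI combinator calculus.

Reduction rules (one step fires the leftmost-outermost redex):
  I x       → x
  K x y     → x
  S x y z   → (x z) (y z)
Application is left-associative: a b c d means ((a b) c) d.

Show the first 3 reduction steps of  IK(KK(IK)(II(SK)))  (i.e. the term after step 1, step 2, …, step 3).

  start: IK(KK(IK)(II(SK)))
  →1  K(KK(IK)(II(SK)))
  →2  K(K(II(SK)))
  →3  K(K(I(SK)))

Answer: after 3 steps: K(K(I(SK)))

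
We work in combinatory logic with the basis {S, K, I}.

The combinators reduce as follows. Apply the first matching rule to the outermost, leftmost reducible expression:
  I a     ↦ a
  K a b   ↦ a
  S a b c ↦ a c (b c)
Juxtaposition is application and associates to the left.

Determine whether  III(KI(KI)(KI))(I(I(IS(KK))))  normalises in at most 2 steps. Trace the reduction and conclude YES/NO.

  start: III(KI(KI)(KI))(I(I(IS(KK))))
  step 1: II(KI(KI)(KI))(I(I(IS(KK))))
  step 2: I(KI(KI)(KI))(I(I(IS(KK))))

Answer: NO — after 2 steps the term is I(KI(KI)(KI))(I(I(IS(KK)))), not yet normal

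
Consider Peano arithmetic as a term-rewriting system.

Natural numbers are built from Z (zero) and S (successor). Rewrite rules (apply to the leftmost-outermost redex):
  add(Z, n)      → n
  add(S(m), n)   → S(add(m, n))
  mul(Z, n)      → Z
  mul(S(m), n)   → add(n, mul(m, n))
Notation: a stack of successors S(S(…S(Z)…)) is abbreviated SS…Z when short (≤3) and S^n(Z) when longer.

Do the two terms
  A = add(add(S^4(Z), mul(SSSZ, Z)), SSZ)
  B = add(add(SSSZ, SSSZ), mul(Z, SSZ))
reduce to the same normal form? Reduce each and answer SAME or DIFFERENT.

Answer: SAME — A ⇓ S^6(Z), B ⇓ S^6(Z)

Reduction:
Term A:
  start: add(add(S^4(Z), mul(SSSZ, Z)), SSZ)
  [1] add(S(add(SSSZ, mul(SSSZ, Z))), SSZ)
  [2] S(add(add(SSSZ, mul(SSSZ, Z)), SSZ))
  [3] S(add(S(add(SSZ, mul(SSSZ, Z))), SSZ))
  [4] S(S(add(add(SSZ, mul(SSSZ, Z)), SSZ)))
  [5] S(S(add(S(add(SZ, mul(SSSZ, Z))), SSZ)))
  [6] S(S(S(add(add(SZ, mul(SSSZ, Z)), SSZ))))
  [7] S(S(S(add(S(add(Z, mul(SSSZ, Z))), SSZ))))
  [8] S(S(S(S(add(add(Z, mul(SSSZ, Z)), SSZ)))))
  [9] S(S(S(S(add(mul(SSSZ, Z), SSZ)))))
  [10] S(S(S(S(add(add(Z, mul(SSZ, Z)), SSZ)))))
  [11] S(S(S(S(add(mul(SSZ, Z), SSZ)))))
  [12] S(S(S(S(add(add(Z, mul(SZ, Z)), SSZ)))))
  [13] S(S(S(S(add(mul(SZ, Z), SSZ)))))
  [14] S(S(S(S(add(add(Z, mul(Z, Z)), SSZ)))))
  [15] S(S(S(S(add(mul(Z, Z), SSZ)))))
  [16] S(S(S(S(add(Z, SSZ)))))
  [17] S^6(Z)

Term B:
  start: add(add(SSSZ, SSSZ), mul(Z, SSZ))
  [1] add(S(add(SSZ, SSSZ)), mul(Z, SSZ))
  [2] S(add(add(SSZ, SSSZ), mul(Z, SSZ)))
  [3] S(add(S(add(SZ, SSSZ)), mul(Z, SSZ)))
  [4] S(S(add(add(SZ, SSSZ), mul(Z, SSZ))))
  [5] S(S(add(S(add(Z, SSSZ)), mul(Z, SSZ))))
  [6] S(S(S(add(add(Z, SSSZ), mul(Z, SSZ)))))
  [7] S(S(S(add(SSSZ, mul(Z, SSZ)))))
  [8] S(S(S(S(add(SSZ, mul(Z, SSZ))))))
  [9] S(S(S(S(S(add(SZ, mul(Z, SSZ)))))))
  [10] S(S(S(S(S(S(add(Z, mul(Z, SSZ))))))))
  [11] S(S(S(S(S(S(mul(Z, SSZ)))))))
  [12] S^6(Z)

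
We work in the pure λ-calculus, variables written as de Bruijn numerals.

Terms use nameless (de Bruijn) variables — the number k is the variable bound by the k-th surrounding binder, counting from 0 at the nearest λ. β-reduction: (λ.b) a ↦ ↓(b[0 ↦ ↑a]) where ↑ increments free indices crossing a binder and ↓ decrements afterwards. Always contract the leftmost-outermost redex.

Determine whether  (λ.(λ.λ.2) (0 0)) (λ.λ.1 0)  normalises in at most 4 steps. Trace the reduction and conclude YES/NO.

Answer: YES — reaches normal form λ.λ.λ.1 0 in 2 ≤ 4 steps

Reduction:
  start: (λ.(λ.λ.2) (0 0)) (λ.λ.1 0)
  step 1: (λ.λ.λ.λ.1 0) ((λ.λ.1 0) (λ.λ.1 0))
  step 2: λ.λ.λ.1 0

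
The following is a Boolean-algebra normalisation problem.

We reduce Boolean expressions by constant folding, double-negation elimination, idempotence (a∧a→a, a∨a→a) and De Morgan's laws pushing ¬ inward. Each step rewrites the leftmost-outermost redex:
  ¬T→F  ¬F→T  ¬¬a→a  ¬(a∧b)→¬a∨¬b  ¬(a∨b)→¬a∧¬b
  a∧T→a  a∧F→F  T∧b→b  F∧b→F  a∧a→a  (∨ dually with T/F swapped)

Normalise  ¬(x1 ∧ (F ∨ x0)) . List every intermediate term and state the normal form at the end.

Answer: normal form = ¬x1 ∨ ¬x0  (in 4 steps)

Working:
  start: ¬(x1 ∧ (F ∨ x0))
  [1] ¬x1 ∨ ¬(F ∨ x0)
  [2] ¬x1 ∨ (¬F ∧ ¬x0)
  [3] ¬x1 ∨ (T ∧ ¬x0)
  [4] ¬x1 ∨ ¬x0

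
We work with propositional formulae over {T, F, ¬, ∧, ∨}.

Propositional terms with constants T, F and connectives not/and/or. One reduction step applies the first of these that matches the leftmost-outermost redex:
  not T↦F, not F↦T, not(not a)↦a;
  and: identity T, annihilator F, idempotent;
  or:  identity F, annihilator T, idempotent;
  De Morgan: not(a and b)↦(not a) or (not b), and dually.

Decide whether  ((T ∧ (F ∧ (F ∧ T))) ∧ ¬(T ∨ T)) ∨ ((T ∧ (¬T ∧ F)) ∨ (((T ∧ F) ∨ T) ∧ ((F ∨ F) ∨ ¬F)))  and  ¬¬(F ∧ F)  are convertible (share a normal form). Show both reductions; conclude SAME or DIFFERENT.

Term A:
  start: ((T ∧ (F ∧ (F ∧ T))) ∧ ¬(T ∨ T)) ∨ ((T ∧ (¬T ∧ F)) ∨ (((T ∧ F) ∨ T) ∧ ((F ∨ F) ∨ ¬F)))
  step 1: ((F ∧ (F ∧ T)) ∧ ¬(T ∨ T)) ∨ ((T ∧ (¬T ∧ F)) ∨ (((T ∧ F) ∨ T) ∧ ((F ∨ F) ∨ ¬F)))
  step 2: (F ∧ ¬(T ∨ T)) ∨ ((T ∧ (¬T ∧ F)) ∨ (((T ∧ F) ∨ T) ∧ ((F ∨ F) ∨ ¬F)))
  step 3: F ∨ ((T ∧ (¬T ∧ F)) ∨ (((T ∧ F) ∨ T) ∧ ((F ∨ F) ∨ ¬F)))
  step 4: (T ∧ (¬T ∧ F)) ∨ (((T ∧ F) ∨ T) ∧ ((F ∨ F) ∨ ¬F))
  step 5: (¬T ∧ F) ∨ (((T ∧ F) ∨ T) ∧ ((F ∨ F) ∨ ¬F))
  step 6: F ∨ (((T ∧ F) ∨ T) ∧ ((F ∨ F) ∨ ¬F))
  step 7: ((T ∧ F) ∨ T) ∧ ((F ∨ F) ∨ ¬F)
  step 8: T ∧ ((F ∨ F) ∨ ¬F)
  step 9: (F ∨ F) ∨ ¬F
  step 10: F ∨ ¬F
  step 11: ¬F
  step 12: T

Term B:
  start: ¬¬(F ∧ F)
  step 1: F ∧ F
  step 2: F

Answer: DIFFERENT — A ⇓ T, B ⇓ F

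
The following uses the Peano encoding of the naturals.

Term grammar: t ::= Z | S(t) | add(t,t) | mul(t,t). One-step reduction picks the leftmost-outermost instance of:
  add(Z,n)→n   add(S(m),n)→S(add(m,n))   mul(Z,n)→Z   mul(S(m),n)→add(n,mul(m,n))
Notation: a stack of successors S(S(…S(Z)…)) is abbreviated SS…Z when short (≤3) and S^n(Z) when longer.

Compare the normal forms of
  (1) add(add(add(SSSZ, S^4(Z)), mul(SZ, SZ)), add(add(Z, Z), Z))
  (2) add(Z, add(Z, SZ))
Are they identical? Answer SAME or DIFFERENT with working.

Term A:
  start: add(add(add(SSSZ, S^4(Z)), mul(SZ, SZ)), add(add(Z, Z), Z))
  →1  add(add(S(add(SSZ, S^4(Z))), mul(SZ, SZ)), add(add(Z, Z), Z))
  →2  add(S(add(add(SSZ, S^4(Z)), mul(SZ, SZ))), add(add(Z, Z), Z))
  →3  S(add(add(add(SSZ, S^4(Z)), mul(SZ, SZ)), add(add(Z, Z), Z)))
  →4  S(add(add(S(add(SZ, S^4(Z))), mul(SZ, SZ)), add(add(Z, Z), Z)))
  →5  S(add(S(add(add(SZ, S^4(Z)), mul(SZ, SZ))), add(add(Z, Z), Z)))
  →6  S(S(add(add(add(SZ, S^4(Z)), mul(SZ, SZ)), add(add(Z, Z), Z))))
  →7  S(S(add(add(S(add(Z, S^4(Z))), mul(SZ, SZ)), add(add(Z, Z), Z))))
  →8  S(S(add(S(add(add(Z, S^4(Z)), mul(SZ, SZ))), add(add(Z, Z), Z))))
  →9  S(S(S(add(add(add(Z, S^4(Z)), mul(SZ, SZ)), add(add(Z, Z), Z)))))
  →10  S(S(S(add(add(S^4(Z), mul(SZ, SZ)), add(add(Z, Z), Z)))))
  →11  S(S(S(add(S(add(SSSZ, mul(SZ, SZ))), add(add(Z, Z), Z)))))
  →12  S(S(S(S(add(add(SSSZ, mul(SZ, SZ)), add(add(Z, Z), Z))))))
  →13  S(S(S(S(add(S(add(SSZ, mul(SZ, SZ))), add(add(Z, Z), Z))))))
  →14  S(S(S(S(S(add(add(SSZ, mul(SZ, SZ)), add(add(Z, Z), Z)))))))
  →15  S(S(S(S(S(add(S(add(SZ, mul(SZ, SZ))), add(add(Z, Z), Z)))))))
  →16  S(S(S(S(S(S(add(add(SZ, mul(SZ, SZ)), add(add(Z, Z), Z))))))))
  →17  S(S(S(S(S(S(add(S(add(Z, mul(SZ, SZ))), add(add(Z, Z), Z))))))))
  →18  S(S(S(S(S(S(S(add(add(Z, mul(SZ, SZ)), add(add(Z, Z), Z)))))))))
  →19  S(S(S(S(S(S(S(add(mul(SZ, SZ), add(add(Z, Z), Z)))))))))
  →20  S(S(S(S(S(S(S(add(add(SZ, mul(Z, SZ)), add(add(Z, Z), Z)))))))))
  →21  S(S(S(S(S(S(S(add(S(add(Z, mul(Z, SZ))), add(add(Z, Z), Z)))))))))
  →22  S(S(S(S(S(S(S(S(add(add(Z, mul(Z, SZ)), add(add(Z, Z), Z))))))))))
  →23  S(S(S(S(S(S(S(S(add(mul(Z, SZ), add(add(Z, Z), Z))))))))))
  →24  S(S(S(S(S(S(S(S(add(Z, add(add(Z, Z), Z))))))))))
  →25  S(S(S(S(S(S(S(S(add(add(Z, Z), Z)))))))))
  →26  S(S(S(S(S(S(S(S(add(Z, Z)))))))))
  →27  S^8(Z)

Term B:
  start: add(Z, add(Z, SZ))
  →1  add(Z, SZ)
  →2  SZ

Answer: DIFFERENT — A ⇓ S^8(Z), B ⇓ SZ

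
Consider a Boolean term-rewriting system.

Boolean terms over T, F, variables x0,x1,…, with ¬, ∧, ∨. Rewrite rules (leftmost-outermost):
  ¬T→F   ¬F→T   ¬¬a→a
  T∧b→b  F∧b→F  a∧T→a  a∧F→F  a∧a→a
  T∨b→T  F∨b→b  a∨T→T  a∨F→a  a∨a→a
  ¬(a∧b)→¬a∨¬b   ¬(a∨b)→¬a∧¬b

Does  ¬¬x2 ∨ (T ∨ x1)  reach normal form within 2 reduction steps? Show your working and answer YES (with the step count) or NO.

  start: ¬¬x2 ∨ (T ∨ x1)
  →1  x2 ∨ (T ∨ x1)
  →2  x2 ∨ T

Answer: NO — after 2 steps the term is x2 ∨ T, not yet normal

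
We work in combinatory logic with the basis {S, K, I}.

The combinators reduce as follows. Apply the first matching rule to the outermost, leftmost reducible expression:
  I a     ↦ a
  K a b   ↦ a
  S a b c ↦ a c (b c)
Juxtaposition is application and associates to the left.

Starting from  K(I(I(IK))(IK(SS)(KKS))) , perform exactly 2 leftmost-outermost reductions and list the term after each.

Answer: after 2 steps: K(IK(IK(SS)(KKS)))

Derivation:
  start: K(I(I(IK))(IK(SS)(KKS)))
  [1] K(I(IK)(IK(SS)(KKS)))
  [2] K(IK(IK(SS)(KKS)))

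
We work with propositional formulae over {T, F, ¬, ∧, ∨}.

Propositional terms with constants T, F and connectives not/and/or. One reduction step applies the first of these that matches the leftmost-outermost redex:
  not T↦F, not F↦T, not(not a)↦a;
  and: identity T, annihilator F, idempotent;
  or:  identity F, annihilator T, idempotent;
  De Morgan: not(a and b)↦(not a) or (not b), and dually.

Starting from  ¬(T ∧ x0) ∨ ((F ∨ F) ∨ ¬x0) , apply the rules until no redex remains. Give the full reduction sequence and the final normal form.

Answer: normal form = ¬x0  (in 6 steps)

Derivation:
  start: ¬(T ∧ x0) ∨ ((F ∨ F) ∨ ¬x0)
  [1] (¬T ∨ ¬x0) ∨ ((F ∨ F) ∨ ¬x0)
  [2] (F ∨ ¬x0) ∨ ((F ∨ F) ∨ ¬x0)
  [3] ¬x0 ∨ ((F ∨ F) ∨ ¬x0)
  [4] ¬x0 ∨ (F ∨ ¬x0)
  [5] ¬x0 ∨ ¬x0
  [6] ¬x0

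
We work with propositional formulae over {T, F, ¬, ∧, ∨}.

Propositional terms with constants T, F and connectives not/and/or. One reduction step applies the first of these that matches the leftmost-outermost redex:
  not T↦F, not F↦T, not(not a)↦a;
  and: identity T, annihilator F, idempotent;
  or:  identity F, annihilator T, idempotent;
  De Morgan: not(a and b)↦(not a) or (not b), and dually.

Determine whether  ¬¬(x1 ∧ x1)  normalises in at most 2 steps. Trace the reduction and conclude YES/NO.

  start: ¬¬(x1 ∧ x1)
  →1  x1 ∧ x1
  →2  x1

Answer: YES — reaches normal form x1 in 2 ≤ 2 steps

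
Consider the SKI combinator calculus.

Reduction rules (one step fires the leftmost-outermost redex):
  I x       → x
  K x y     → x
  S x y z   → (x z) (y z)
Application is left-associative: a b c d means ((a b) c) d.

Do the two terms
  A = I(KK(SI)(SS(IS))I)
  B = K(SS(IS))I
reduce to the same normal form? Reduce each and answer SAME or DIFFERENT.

Answer: SAME — A ⇓ SSS, B ⇓ SSS

Derivation:
Term A:
  start: I(KK(SI)(SS(IS))I)
  step 1: KK(SI)(SS(IS))I
  step 2: K(SS(IS))I
  step 3: SS(IS)
  step 4: SSS

Term B:
  start: K(SS(IS))I
  step 1: SS(IS)
  step 2: SSS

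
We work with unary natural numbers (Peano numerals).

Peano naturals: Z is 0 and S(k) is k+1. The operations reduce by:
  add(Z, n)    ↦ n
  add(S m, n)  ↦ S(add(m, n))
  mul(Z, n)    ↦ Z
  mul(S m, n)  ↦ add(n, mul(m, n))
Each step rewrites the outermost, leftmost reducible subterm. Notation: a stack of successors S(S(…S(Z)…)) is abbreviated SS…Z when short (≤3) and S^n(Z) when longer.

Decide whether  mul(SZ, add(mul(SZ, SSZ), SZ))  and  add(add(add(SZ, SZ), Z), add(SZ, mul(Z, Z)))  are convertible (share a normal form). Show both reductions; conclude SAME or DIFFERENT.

Answer: SAME — A ⇓ SSSZ, B ⇓ SSSZ

Working:
Term A:
  start: mul(SZ, add(mul(SZ, SSZ), SZ))
  [1] add(add(mul(SZ, SSZ), SZ), mul(Z, add(mul(SZ, SSZ), SZ)))
  [2] add(add(add(SSZ, mul(Z, SSZ)), SZ), mul(Z, add(mul(SZ, SSZ), SZ)))
  [3] add(add(S(add(SZ, mul(Z, SSZ))), SZ), mul(Z, add(mul(SZ, SSZ), SZ)))
  [4] add(S(add(add(SZ, mul(Z, SSZ)), SZ)), mul(Z, add(mul(SZ, SSZ), SZ)))
  [5] S(add(add(add(SZ, mul(Z, SSZ)), SZ), mul(Z, add(mul(SZ, SSZ), SZ))))
  [6] S(add(add(S(add(Z, mul(Z, SSZ))), SZ), mul(Z, add(mul(SZ, SSZ), SZ))))
  [7] S(add(S(add(add(Z, mul(Z, SSZ)), SZ)), mul(Z, add(mul(SZ, SSZ), SZ))))
  [8] S(S(add(add(add(Z, mul(Z, SSZ)), SZ), mul(Z, add(mul(SZ, SSZ), SZ)))))
  [9] S(S(add(add(mul(Z, SSZ), SZ), mul(Z, add(mul(SZ, SSZ), SZ)))))
  [10] S(S(add(add(Z, SZ), mul(Z, add(mul(SZ, SSZ), SZ)))))
  [11] S(S(add(SZ, mul(Z, add(mul(SZ, SSZ), SZ)))))
  [12] S(S(S(add(Z, mul(Z, add(mul(SZ, SSZ), SZ))))))
  [13] S(S(S(mul(Z, add(mul(SZ, SSZ), SZ)))))
  [14] SSSZ

Term B:
  start: add(add(add(SZ, SZ), Z), add(SZ, mul(Z, Z)))
  [1] add(add(S(add(Z, SZ)), Z), add(SZ, mul(Z, Z)))
  [2] add(S(add(add(Z, SZ), Z)), add(SZ, mul(Z, Z)))
  [3] S(add(add(add(Z, SZ), Z), add(SZ, mul(Z, Z))))
  [4] S(add(add(SZ, Z), add(SZ, mul(Z, Z))))
  [5] S(add(S(add(Z, Z)), add(SZ, mul(Z, Z))))
  [6] S(S(add(add(Z, Z), add(SZ, mul(Z, Z)))))
  [7] S(S(add(Z, add(SZ, mul(Z, Z)))))
  [8] S(S(add(SZ, mul(Z, Z))))
  [9] S(S(S(add(Z, mul(Z, Z)))))
  [10] S(S(S(mul(Z, Z))))
  [11] SSSZ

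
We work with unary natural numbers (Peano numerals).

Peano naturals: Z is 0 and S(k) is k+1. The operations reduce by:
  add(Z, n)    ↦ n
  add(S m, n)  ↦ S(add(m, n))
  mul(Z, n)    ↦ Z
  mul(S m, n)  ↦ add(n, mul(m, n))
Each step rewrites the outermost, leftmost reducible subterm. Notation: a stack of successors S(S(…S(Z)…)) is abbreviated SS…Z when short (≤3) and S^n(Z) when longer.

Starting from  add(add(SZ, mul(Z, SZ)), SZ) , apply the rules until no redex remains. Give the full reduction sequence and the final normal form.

  start: add(add(SZ, mul(Z, SZ)), SZ)
  step 1: add(S(add(Z, mul(Z, SZ))), SZ)
  step 2: S(add(add(Z, mul(Z, SZ)), SZ))
  step 3: S(add(mul(Z, SZ), SZ))
  step 4: S(add(Z, SZ))
  step 5: SSZ

Answer: normal form = SSZ  (in 5 steps)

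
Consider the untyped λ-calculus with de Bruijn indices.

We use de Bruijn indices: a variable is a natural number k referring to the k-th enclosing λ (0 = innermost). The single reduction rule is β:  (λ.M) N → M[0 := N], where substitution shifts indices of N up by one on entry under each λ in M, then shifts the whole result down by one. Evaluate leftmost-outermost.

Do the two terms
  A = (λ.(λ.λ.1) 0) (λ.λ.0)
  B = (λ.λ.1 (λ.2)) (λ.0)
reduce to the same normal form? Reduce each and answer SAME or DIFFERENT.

Answer: SAME — A ⇓ λ.λ.λ.0, B ⇓ λ.λ.λ.0

Derivation:
Term A:
  start: (λ.(λ.λ.1) 0) (λ.λ.0)
  →1  (λ.λ.1) (λ.λ.0)
  →2  λ.λ.λ.0

Term B:
  start: (λ.λ.1 (λ.2)) (λ.0)
  →1  λ.(λ.0) (λ.λ.0)
  →2  λ.λ.λ.0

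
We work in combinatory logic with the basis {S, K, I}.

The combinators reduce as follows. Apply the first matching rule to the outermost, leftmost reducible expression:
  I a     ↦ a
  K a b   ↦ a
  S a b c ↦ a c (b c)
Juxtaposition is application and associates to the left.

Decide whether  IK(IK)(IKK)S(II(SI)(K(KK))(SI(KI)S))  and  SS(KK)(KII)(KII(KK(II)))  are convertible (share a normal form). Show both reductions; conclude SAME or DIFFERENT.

Term A:
  start: IK(IK)(IKK)S(II(SI)(K(KK))(SI(KI)S))
  [1] K(IK)(IKK)S(II(SI)(K(KK))(SI(KI)S))
  [2] IKS(II(SI)(K(KK))(SI(KI)S))
  [3] KS(II(SI)(K(KK))(SI(KI)S))
  [4] S

Term B:
  start: SS(KK)(KII)(KII(KK(II)))
  [1] S(KII)(KK(KII))(KII(KK(II)))
  [2] KII(KII(KK(II)))(KK(KII)(KII(KK(II))))
  [3] I(KII(KK(II)))(KK(KII)(KII(KK(II))))
  [4] KII(KK(II))(KK(KII)(KII(KK(II))))
  [5] I(KK(II))(KK(KII)(KII(KK(II))))
  [6] KK(II)(KK(KII)(KII(KK(II))))
  [7] K(KK(KII)(KII(KK(II))))
  [8] K(K(KII(KK(II))))
  [9] K(K(I(KK(II))))
  [10] K(K(KK(II)))
  [11] K(KK)

Answer: DIFFERENT — A ⇓ S, B ⇓ K(KK)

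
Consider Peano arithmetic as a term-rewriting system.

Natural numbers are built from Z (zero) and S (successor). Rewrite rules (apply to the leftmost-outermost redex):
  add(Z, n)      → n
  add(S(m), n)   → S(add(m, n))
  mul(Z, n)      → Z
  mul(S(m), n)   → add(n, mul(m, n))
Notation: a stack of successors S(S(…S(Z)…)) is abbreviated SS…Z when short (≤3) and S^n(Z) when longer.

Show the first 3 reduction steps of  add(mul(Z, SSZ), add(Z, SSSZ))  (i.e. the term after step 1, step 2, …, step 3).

Answer: after 3 steps: SSSZ

Derivation:
  start: add(mul(Z, SSZ), add(Z, SSSZ))
  →1  add(Z, add(Z, SSSZ))
  →2  add(Z, SSSZ)
  →3  SSSZ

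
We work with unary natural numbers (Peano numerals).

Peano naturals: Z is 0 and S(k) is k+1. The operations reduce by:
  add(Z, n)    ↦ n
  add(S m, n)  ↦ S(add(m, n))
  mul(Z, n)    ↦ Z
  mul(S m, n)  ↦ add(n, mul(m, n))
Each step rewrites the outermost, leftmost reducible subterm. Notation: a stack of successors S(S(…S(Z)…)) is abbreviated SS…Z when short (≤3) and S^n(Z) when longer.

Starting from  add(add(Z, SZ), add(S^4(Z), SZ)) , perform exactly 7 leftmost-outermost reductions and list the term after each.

Answer: after 7 steps: S(S(S(S(S(add(Z, SZ))))))

Derivation:
  start: add(add(Z, SZ), add(S^4(Z), SZ))
  →1  add(SZ, add(S^4(Z), SZ))
  →2  S(add(Z, add(S^4(Z), SZ)))
  →3  S(add(S^4(Z), SZ))
  →4  S(S(add(SSSZ, SZ)))
  →5  S(S(S(add(SSZ, SZ))))
  →6  S(S(S(S(add(SZ, SZ)))))
  →7  S(S(S(S(S(add(Z, SZ))))))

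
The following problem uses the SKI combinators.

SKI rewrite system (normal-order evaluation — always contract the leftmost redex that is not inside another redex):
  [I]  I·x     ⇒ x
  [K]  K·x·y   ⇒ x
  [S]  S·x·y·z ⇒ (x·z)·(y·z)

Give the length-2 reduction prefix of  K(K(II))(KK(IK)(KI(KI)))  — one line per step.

Answer: after 2 steps: KI

Reduction:
  start: K(K(II))(KK(IK)(KI(KI)))
  [1] K(II)
  [2] KI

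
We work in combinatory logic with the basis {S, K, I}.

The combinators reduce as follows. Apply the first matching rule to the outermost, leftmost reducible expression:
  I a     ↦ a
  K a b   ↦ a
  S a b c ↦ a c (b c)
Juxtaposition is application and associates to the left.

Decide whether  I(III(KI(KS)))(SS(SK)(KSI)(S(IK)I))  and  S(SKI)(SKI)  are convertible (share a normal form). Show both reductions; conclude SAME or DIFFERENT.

Term A:
  start: I(III(KI(KS)))(SS(SK)(KSI)(S(IK)I))
  →1  III(KI(KS))(SS(SK)(KSI)(S(IK)I))
  →2  II(KI(KS))(SS(SK)(KSI)(S(IK)I))
  →3  I(KI(KS))(SS(SK)(KSI)(S(IK)I))
  →4  KI(KS)(SS(SK)(KSI)(S(IK)I))
  →5  I(SS(SK)(KSI)(S(IK)I))
  →6  SS(SK)(KSI)(S(IK)I)
  →7  S(KSI)(SK(KSI))(S(IK)I)
  →8  KSI(S(IK)I)(SK(KSI)(S(IK)I))
  →9  S(S(IK)I)(SK(KSI)(S(IK)I))
  →10  S(SKI)(SK(KSI)(S(IK)I))
  →11  S(SKI)(K(S(IK)I)(KSI(S(IK)I)))
  →12  S(SKI)(S(IK)I)
  →13  S(SKI)(SKI)

Term B:
  start: S(SKI)(SKI)

Answer: SAME — A ⇓ S(SKI)(SKI), B ⇓ S(SKI)(SKI)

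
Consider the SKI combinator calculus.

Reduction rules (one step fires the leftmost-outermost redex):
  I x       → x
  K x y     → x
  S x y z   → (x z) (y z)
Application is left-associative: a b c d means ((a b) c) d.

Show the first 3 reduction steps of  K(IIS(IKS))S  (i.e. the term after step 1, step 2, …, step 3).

Answer: after 3 steps: S(IKS)

Derivation:
  start: K(IIS(IKS))S
  step 1: IIS(IKS)
  step 2: IS(IKS)
  step 3: S(IKS)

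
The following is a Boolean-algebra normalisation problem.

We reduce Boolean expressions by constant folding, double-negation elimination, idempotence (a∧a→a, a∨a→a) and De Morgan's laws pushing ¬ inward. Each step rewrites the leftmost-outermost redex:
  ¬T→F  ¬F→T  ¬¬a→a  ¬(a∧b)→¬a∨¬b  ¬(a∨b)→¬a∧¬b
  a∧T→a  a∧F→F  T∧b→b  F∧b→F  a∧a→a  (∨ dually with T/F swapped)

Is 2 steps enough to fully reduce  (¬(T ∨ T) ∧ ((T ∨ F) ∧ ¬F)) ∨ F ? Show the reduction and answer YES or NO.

Answer: NO — after 2 steps the term is (¬T ∧ ¬T) ∧ ((T ∨ F) ∧ ¬F), not yet normal

Derivation:
  start: (¬(T ∨ T) ∧ ((T ∨ F) ∧ ¬F)) ∨ F
  →1  ¬(T ∨ T) ∧ ((T ∨ F) ∧ ¬F)
  →2  (¬T ∧ ¬T) ∧ ((T ∨ F) ∧ ¬F)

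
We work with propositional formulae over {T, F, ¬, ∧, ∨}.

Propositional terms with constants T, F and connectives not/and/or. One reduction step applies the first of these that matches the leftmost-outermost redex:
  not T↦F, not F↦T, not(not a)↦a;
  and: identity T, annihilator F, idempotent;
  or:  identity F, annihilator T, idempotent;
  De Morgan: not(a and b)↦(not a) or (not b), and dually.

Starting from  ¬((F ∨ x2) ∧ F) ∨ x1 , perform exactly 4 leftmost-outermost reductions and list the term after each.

Answer: after 4 steps: (¬x2 ∨ ¬F) ∨ x1

Working:
  start: ¬((F ∨ x2) ∧ F) ∨ x1
  →1  (¬(F ∨ x2) ∨ ¬F) ∨ x1
  →2  ((¬F ∧ ¬x2) ∨ ¬F) ∨ x1
  →3  ((T ∧ ¬x2) ∨ ¬F) ∨ x1
  →4  (¬x2 ∨ ¬F) ∨ x1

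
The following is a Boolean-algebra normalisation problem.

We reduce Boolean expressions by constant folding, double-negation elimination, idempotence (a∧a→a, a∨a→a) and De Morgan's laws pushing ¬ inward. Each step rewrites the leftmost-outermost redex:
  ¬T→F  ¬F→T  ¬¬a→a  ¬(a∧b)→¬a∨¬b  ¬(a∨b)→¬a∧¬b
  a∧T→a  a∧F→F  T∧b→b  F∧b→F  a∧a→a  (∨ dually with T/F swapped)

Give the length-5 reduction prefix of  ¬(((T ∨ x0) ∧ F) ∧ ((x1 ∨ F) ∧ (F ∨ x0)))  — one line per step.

Answer: after 5 steps: (F ∨ ¬F) ∨ ¬((x1 ∨ F) ∧ (F ∨ x0))

Reduction:
  start: ¬(((T ∨ x0) ∧ F) ∧ ((x1 ∨ F) ∧ (F ∨ x0)))
  step 1: ¬((T ∨ x0) ∧ F) ∨ ¬((x1 ∨ F) ∧ (F ∨ x0))
  step 2: (¬(T ∨ x0) ∨ ¬F) ∨ ¬((x1 ∨ F) ∧ (F ∨ x0))
  step 3: ((¬T ∧ ¬x0) ∨ ¬F) ∨ ¬((x1 ∨ F) ∧ (F ∨ x0))
  step 4: ((F ∧ ¬x0) ∨ ¬F) ∨ ¬((x1 ∨ F) ∧ (F ∨ x0))
  step 5: (F ∨ ¬F) ∨ ¬((x1 ∨ F) ∧ (F ∨ x0))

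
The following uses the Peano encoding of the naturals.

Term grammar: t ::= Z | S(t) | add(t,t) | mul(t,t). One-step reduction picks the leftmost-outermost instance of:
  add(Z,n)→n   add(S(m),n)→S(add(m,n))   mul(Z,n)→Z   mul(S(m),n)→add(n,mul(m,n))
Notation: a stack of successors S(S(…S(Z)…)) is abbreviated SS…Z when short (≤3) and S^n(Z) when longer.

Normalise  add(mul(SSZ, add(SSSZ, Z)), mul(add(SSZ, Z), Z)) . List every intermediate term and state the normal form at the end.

  start: add(mul(SSZ, add(SSSZ, Z)), mul(add(SSZ, Z), Z))
  step 1: add(add(add(SSSZ, Z), mul(SZ, add(SSSZ, Z))), mul(add(SSZ, Z), Z))
  step 2: add(add(S(add(SSZ, Z)), mul(SZ, add(SSSZ, Z))), mul(add(SSZ, Z), Z))
  step 3: add(S(add(add(SSZ, Z), mul(SZ, add(SSSZ, Z)))), mul(add(SSZ, Z), Z))
  step 4: S(add(add(add(SSZ, Z), mul(SZ, add(SSSZ, Z))), mul(add(SSZ, Z), Z)))
  step 5: S(add(add(S(add(SZ, Z)), mul(SZ, add(SSSZ, Z))), mul(add(SSZ, Z), Z)))
  step 6: S(add(S(add(add(SZ, Z), mul(SZ, add(SSSZ, Z)))), mul(add(SSZ, Z), Z)))
  step 7: S(S(add(add(add(SZ, Z), mul(SZ, add(SSSZ, Z))), mul(add(SSZ, Z), Z))))
  step 8: S(S(add(add(S(add(Z, Z)), mul(SZ, add(SSSZ, Z))), mul(add(SSZ, Z), Z))))
  step 9: S(S(add(S(add(add(Z, Z), mul(SZ, add(SSSZ, Z)))), mul(add(SSZ, Z), Z))))
  step 10: S(S(S(add(add(add(Z, Z), mul(SZ, add(SSSZ, Z))), mul(add(SSZ, Z), Z)))))
  step 11: S(S(S(add(add(Z, mul(SZ, add(SSSZ, Z))), mul(add(SSZ, Z), Z)))))
  step 12: S(S(S(add(mul(SZ, add(SSSZ, Z)), mul(add(SSZ, Z), Z)))))
  step 13: S(S(S(add(add(add(SSSZ, Z), mul(Z, add(SSSZ, Z))), mul(add(SSZ, Z), Z)))))
  step 14: S(S(S(add(add(S(add(SSZ, Z)), mul(Z, add(SSSZ, Z))), mul(add(SSZ, Z), Z)))))
  step 15: S(S(S(add(S(add(add(SSZ, Z), mul(Z, add(SSSZ, Z)))), mul(add(SSZ, Z), Z)))))
  step 16: S(S(S(S(add(add(add(SSZ, Z), mul(Z, add(SSSZ, Z))), mul(add(SSZ, Z), Z))))))
  step 17: S(S(S(S(add(add(S(add(SZ, Z)), mul(Z, add(SSSZ, Z))), mul(add(SSZ, Z), Z))))))
  step 18: S(S(S(S(add(S(add(add(SZ, Z), mul(Z, add(SSSZ, Z)))), mul(add(SSZ, Z), Z))))))
  step 19: S(S(S(S(S(add(add(add(SZ, Z), mul(Z, add(SSSZ, Z))), mul(add(SSZ, Z), Z)))))))
  step 20: S(S(S(S(S(add(add(S(add(Z, Z)), mul(Z, add(SSSZ, Z))), mul(add(SSZ, Z), Z)))))))
  step 21: S(S(S(S(S(add(S(add(add(Z, Z), mul(Z, add(SSSZ, Z)))), mul(add(SSZ, Z), Z)))))))
  step 22: S(S(S(S(S(S(add(add(add(Z, Z), mul(Z, add(SSSZ, Z))), mul(add(SSZ, Z), Z))))))))
  step 23: S(S(S(S(S(S(add(add(Z, mul(Z, add(SSSZ, Z))), mul(add(SSZ, Z), Z))))))))
  step 24: S(S(S(S(S(S(add(mul(Z, add(SSSZ, Z)), mul(add(SSZ, Z), Z))))))))
  step 25: S(S(S(S(S(S(add(Z, mul(add(SSZ, Z), Z))))))))
  step 26: S(S(S(S(S(S(mul(add(SSZ, Z), Z)))))))
  step 27: S(S(S(S(S(S(mul(S(add(SZ, Z)), Z)))))))
  step 28: S(S(S(S(S(S(add(Z, mul(add(SZ, Z), Z))))))))
  step 29: S(S(S(S(S(S(mul(add(SZ, Z), Z)))))))
  step 30: S(S(S(S(S(S(mul(S(add(Z, Z)), Z)))))))
  step 31: S(S(S(S(S(S(add(Z, mul(add(Z, Z), Z))))))))
  step 32: S(S(S(S(S(S(mul(add(Z, Z), Z)))))))
  step 33: S(S(S(S(S(S(mul(Z, Z)))))))
  step 34: S^6(Z)

Answer: normal form = S^6(Z)  (in 34 steps)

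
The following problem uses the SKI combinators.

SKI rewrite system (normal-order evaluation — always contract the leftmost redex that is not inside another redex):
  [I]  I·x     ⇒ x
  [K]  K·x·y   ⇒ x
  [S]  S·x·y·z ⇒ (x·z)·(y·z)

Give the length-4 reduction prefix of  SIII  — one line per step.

  start: SIII
  step 1: II(II)
  step 2: I(II)
  step 3: II
  step 4: I

Answer: after 4 steps: I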